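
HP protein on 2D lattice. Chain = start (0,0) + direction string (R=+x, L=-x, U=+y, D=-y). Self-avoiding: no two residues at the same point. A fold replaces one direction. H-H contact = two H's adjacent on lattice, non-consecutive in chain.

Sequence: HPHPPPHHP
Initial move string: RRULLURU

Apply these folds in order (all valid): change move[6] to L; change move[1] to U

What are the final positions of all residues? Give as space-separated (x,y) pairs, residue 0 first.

Initial moves: RRULLURU
Fold: move[6]->L => RRULLULU (positions: [(0, 0), (1, 0), (2, 0), (2, 1), (1, 1), (0, 1), (0, 2), (-1, 2), (-1, 3)])
Fold: move[1]->U => RUULLULU (positions: [(0, 0), (1, 0), (1, 1), (1, 2), (0, 2), (-1, 2), (-1, 3), (-2, 3), (-2, 4)])

Answer: (0,0) (1,0) (1,1) (1,2) (0,2) (-1,2) (-1,3) (-2,3) (-2,4)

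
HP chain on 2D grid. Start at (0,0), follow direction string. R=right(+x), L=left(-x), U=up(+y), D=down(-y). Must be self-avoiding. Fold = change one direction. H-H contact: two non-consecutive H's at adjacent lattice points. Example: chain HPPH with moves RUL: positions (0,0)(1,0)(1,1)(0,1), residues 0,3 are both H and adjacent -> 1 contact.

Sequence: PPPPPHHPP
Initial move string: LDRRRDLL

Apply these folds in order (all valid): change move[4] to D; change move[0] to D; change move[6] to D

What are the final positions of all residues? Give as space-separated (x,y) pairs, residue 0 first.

Initial moves: LDRRRDLL
Fold: move[4]->D => LDRRDDLL (positions: [(0, 0), (-1, 0), (-1, -1), (0, -1), (1, -1), (1, -2), (1, -3), (0, -3), (-1, -3)])
Fold: move[0]->D => DDRRDDLL (positions: [(0, 0), (0, -1), (0, -2), (1, -2), (2, -2), (2, -3), (2, -4), (1, -4), (0, -4)])
Fold: move[6]->D => DDRRDDDL (positions: [(0, 0), (0, -1), (0, -2), (1, -2), (2, -2), (2, -3), (2, -4), (2, -5), (1, -5)])

Answer: (0,0) (0,-1) (0,-2) (1,-2) (2,-2) (2,-3) (2,-4) (2,-5) (1,-5)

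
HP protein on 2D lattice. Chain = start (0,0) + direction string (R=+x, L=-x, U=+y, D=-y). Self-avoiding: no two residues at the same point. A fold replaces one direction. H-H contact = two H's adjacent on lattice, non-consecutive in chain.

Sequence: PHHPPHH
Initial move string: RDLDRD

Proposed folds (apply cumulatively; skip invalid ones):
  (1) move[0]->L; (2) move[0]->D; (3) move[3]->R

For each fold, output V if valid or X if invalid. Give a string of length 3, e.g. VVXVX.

Answer: VVX

Derivation:
Initial: RDLDRD -> [(0, 0), (1, 0), (1, -1), (0, -1), (0, -2), (1, -2), (1, -3)]
Fold 1: move[0]->L => LDLDRD VALID
Fold 2: move[0]->D => DDLDRD VALID
Fold 3: move[3]->R => DDLRRD INVALID (collision), skipped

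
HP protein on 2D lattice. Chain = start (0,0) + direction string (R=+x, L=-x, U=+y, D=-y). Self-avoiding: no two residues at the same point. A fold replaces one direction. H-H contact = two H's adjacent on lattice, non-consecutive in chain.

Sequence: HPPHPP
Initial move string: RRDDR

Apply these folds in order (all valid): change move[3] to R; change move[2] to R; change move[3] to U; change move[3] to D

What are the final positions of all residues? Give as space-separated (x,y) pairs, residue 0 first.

Initial moves: RRDDR
Fold: move[3]->R => RRDRR (positions: [(0, 0), (1, 0), (2, 0), (2, -1), (3, -1), (4, -1)])
Fold: move[2]->R => RRRRR (positions: [(0, 0), (1, 0), (2, 0), (3, 0), (4, 0), (5, 0)])
Fold: move[3]->U => RRRUR (positions: [(0, 0), (1, 0), (2, 0), (3, 0), (3, 1), (4, 1)])
Fold: move[3]->D => RRRDR (positions: [(0, 0), (1, 0), (2, 0), (3, 0), (3, -1), (4, -1)])

Answer: (0,0) (1,0) (2,0) (3,0) (3,-1) (4,-1)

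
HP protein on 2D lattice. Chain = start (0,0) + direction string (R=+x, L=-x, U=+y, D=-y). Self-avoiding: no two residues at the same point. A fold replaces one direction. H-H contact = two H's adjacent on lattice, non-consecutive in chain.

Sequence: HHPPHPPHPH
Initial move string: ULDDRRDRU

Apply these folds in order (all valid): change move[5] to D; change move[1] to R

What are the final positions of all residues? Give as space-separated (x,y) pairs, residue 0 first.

Initial moves: ULDDRRDRU
Fold: move[5]->D => ULDDRDDRU (positions: [(0, 0), (0, 1), (-1, 1), (-1, 0), (-1, -1), (0, -1), (0, -2), (0, -3), (1, -3), (1, -2)])
Fold: move[1]->R => URDDRDDRU (positions: [(0, 0), (0, 1), (1, 1), (1, 0), (1, -1), (2, -1), (2, -2), (2, -3), (3, -3), (3, -2)])

Answer: (0,0) (0,1) (1,1) (1,0) (1,-1) (2,-1) (2,-2) (2,-3) (3,-3) (3,-2)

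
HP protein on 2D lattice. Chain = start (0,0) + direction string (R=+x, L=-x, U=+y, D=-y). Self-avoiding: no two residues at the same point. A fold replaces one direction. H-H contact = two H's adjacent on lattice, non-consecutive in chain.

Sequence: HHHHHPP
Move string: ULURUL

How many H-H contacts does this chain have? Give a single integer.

Answer: 1

Derivation:
Positions: [(0, 0), (0, 1), (-1, 1), (-1, 2), (0, 2), (0, 3), (-1, 3)]
H-H contact: residue 1 @(0,1) - residue 4 @(0, 2)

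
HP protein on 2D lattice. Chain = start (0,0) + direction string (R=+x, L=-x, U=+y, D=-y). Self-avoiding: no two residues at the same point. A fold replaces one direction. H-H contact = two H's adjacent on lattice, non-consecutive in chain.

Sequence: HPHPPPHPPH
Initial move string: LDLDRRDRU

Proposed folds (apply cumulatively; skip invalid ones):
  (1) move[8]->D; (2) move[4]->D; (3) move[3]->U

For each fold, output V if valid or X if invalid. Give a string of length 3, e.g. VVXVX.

Initial: LDLDRRDRU -> [(0, 0), (-1, 0), (-1, -1), (-2, -1), (-2, -2), (-1, -2), (0, -2), (0, -3), (1, -3), (1, -2)]
Fold 1: move[8]->D => LDLDRRDRD VALID
Fold 2: move[4]->D => LDLDDRDRD VALID
Fold 3: move[3]->U => LDLUDRDRD INVALID (collision), skipped

Answer: VVX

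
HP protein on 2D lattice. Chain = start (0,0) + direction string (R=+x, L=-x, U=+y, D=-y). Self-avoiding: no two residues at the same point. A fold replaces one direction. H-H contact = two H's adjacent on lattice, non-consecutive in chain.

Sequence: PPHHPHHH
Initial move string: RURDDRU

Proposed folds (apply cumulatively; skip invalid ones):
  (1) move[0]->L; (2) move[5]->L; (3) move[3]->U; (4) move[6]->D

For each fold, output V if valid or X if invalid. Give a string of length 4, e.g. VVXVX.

Answer: XXXV

Derivation:
Initial: RURDDRU -> [(0, 0), (1, 0), (1, 1), (2, 1), (2, 0), (2, -1), (3, -1), (3, 0)]
Fold 1: move[0]->L => LURDDRU INVALID (collision), skipped
Fold 2: move[5]->L => RURDDLU INVALID (collision), skipped
Fold 3: move[3]->U => RURUDRU INVALID (collision), skipped
Fold 4: move[6]->D => RURDDRD VALID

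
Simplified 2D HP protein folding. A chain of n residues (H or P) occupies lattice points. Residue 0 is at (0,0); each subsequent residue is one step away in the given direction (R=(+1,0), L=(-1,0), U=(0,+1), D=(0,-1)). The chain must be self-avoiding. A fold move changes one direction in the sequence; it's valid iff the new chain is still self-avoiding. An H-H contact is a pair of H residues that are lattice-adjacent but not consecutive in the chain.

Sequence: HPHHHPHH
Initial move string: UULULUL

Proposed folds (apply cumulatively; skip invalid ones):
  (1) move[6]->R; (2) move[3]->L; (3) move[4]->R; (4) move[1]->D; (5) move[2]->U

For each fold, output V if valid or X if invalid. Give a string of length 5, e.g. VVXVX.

Initial: UULULUL -> [(0, 0), (0, 1), (0, 2), (-1, 2), (-1, 3), (-2, 3), (-2, 4), (-3, 4)]
Fold 1: move[6]->R => UULULUR VALID
Fold 2: move[3]->L => UULLLUR VALID
Fold 3: move[4]->R => UULLRUR INVALID (collision), skipped
Fold 4: move[1]->D => UDLLLUR INVALID (collision), skipped
Fold 5: move[2]->U => UUULLUR VALID

Answer: VVXXV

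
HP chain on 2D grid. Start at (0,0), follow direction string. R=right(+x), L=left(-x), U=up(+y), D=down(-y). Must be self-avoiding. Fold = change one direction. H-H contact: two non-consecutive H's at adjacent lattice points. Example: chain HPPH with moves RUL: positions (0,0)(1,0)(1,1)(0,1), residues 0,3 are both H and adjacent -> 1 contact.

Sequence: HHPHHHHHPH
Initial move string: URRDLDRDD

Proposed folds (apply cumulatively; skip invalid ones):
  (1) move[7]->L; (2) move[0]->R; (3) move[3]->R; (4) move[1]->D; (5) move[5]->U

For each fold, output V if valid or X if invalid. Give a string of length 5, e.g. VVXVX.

Answer: XVXVX

Derivation:
Initial: URRDLDRDD -> [(0, 0), (0, 1), (1, 1), (2, 1), (2, 0), (1, 0), (1, -1), (2, -1), (2, -2), (2, -3)]
Fold 1: move[7]->L => URRDLDRLD INVALID (collision), skipped
Fold 2: move[0]->R => RRRDLDRDD VALID
Fold 3: move[3]->R => RRRRLDRDD INVALID (collision), skipped
Fold 4: move[1]->D => RDRDLDRDD VALID
Fold 5: move[5]->U => RDRDLURDD INVALID (collision), skipped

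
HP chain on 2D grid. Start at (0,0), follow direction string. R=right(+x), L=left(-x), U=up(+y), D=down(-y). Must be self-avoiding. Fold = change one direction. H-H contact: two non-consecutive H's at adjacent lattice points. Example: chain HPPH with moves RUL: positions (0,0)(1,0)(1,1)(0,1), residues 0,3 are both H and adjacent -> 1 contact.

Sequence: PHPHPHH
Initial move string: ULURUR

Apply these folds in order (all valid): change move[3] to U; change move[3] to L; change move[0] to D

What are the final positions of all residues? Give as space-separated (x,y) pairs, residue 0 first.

Initial moves: ULURUR
Fold: move[3]->U => ULUUUR (positions: [(0, 0), (0, 1), (-1, 1), (-1, 2), (-1, 3), (-1, 4), (0, 4)])
Fold: move[3]->L => ULULUR (positions: [(0, 0), (0, 1), (-1, 1), (-1, 2), (-2, 2), (-2, 3), (-1, 3)])
Fold: move[0]->D => DLULUR (positions: [(0, 0), (0, -1), (-1, -1), (-1, 0), (-2, 0), (-2, 1), (-1, 1)])

Answer: (0,0) (0,-1) (-1,-1) (-1,0) (-2,0) (-2,1) (-1,1)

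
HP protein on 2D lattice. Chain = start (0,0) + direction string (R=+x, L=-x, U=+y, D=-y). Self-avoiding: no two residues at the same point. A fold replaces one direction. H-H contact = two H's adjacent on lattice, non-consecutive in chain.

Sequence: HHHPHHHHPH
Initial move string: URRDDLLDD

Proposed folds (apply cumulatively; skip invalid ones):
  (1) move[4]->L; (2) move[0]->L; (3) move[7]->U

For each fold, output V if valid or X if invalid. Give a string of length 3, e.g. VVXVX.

Answer: XXX

Derivation:
Initial: URRDDLLDD -> [(0, 0), (0, 1), (1, 1), (2, 1), (2, 0), (2, -1), (1, -1), (0, -1), (0, -2), (0, -3)]
Fold 1: move[4]->L => URRDLLLDD INVALID (collision), skipped
Fold 2: move[0]->L => LRRDDLLDD INVALID (collision), skipped
Fold 3: move[7]->U => URRDDLLUD INVALID (collision), skipped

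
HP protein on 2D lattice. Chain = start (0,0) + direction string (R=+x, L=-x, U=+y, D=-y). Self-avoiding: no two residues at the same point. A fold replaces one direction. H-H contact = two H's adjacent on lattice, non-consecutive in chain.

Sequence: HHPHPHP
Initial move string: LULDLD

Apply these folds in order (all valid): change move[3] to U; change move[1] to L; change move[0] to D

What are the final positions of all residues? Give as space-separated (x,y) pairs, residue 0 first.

Answer: (0,0) (0,-1) (-1,-1) (-2,-1) (-2,0) (-3,0) (-3,-1)

Derivation:
Initial moves: LULDLD
Fold: move[3]->U => LULULD (positions: [(0, 0), (-1, 0), (-1, 1), (-2, 1), (-2, 2), (-3, 2), (-3, 1)])
Fold: move[1]->L => LLLULD (positions: [(0, 0), (-1, 0), (-2, 0), (-3, 0), (-3, 1), (-4, 1), (-4, 0)])
Fold: move[0]->D => DLLULD (positions: [(0, 0), (0, -1), (-1, -1), (-2, -1), (-2, 0), (-3, 0), (-3, -1)])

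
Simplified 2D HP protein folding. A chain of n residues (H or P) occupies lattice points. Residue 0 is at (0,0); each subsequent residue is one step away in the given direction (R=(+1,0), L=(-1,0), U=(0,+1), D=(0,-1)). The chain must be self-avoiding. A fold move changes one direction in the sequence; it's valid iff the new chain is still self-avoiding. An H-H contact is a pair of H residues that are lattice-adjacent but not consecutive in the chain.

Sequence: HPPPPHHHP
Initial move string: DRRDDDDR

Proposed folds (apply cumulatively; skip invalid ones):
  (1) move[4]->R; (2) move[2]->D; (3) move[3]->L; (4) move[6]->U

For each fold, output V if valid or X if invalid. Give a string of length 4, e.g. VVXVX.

Answer: VVXX

Derivation:
Initial: DRRDDDDR -> [(0, 0), (0, -1), (1, -1), (2, -1), (2, -2), (2, -3), (2, -4), (2, -5), (3, -5)]
Fold 1: move[4]->R => DRRDRDDR VALID
Fold 2: move[2]->D => DRDDRDDR VALID
Fold 3: move[3]->L => DRDLRDDR INVALID (collision), skipped
Fold 4: move[6]->U => DRDDRDUR INVALID (collision), skipped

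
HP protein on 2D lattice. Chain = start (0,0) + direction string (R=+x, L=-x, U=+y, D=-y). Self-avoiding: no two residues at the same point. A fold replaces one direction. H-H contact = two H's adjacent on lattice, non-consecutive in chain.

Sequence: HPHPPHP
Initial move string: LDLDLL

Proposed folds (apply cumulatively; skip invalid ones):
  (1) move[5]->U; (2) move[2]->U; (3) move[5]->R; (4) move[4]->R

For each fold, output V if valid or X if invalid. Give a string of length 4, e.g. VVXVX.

Answer: VXXX

Derivation:
Initial: LDLDLL -> [(0, 0), (-1, 0), (-1, -1), (-2, -1), (-2, -2), (-3, -2), (-4, -2)]
Fold 1: move[5]->U => LDLDLU VALID
Fold 2: move[2]->U => LDUDLU INVALID (collision), skipped
Fold 3: move[5]->R => LDLDLR INVALID (collision), skipped
Fold 4: move[4]->R => LDLDRU INVALID (collision), skipped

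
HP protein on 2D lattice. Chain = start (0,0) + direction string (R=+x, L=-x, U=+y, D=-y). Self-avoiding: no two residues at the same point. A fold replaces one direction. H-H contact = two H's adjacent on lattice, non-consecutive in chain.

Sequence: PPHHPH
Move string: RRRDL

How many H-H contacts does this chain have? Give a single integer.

Positions: [(0, 0), (1, 0), (2, 0), (3, 0), (3, -1), (2, -1)]
H-H contact: residue 2 @(2,0) - residue 5 @(2, -1)

Answer: 1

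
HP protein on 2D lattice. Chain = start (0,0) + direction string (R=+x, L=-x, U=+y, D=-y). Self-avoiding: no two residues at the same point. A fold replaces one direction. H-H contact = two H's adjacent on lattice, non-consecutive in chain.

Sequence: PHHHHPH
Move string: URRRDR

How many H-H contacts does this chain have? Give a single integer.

Answer: 0

Derivation:
Positions: [(0, 0), (0, 1), (1, 1), (2, 1), (3, 1), (3, 0), (4, 0)]
No H-H contacts found.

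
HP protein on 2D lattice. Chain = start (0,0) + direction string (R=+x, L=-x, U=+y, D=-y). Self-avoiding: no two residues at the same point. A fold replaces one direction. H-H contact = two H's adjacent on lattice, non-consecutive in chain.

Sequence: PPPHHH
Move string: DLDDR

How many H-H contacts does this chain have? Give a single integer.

Positions: [(0, 0), (0, -1), (-1, -1), (-1, -2), (-1, -3), (0, -3)]
No H-H contacts found.

Answer: 0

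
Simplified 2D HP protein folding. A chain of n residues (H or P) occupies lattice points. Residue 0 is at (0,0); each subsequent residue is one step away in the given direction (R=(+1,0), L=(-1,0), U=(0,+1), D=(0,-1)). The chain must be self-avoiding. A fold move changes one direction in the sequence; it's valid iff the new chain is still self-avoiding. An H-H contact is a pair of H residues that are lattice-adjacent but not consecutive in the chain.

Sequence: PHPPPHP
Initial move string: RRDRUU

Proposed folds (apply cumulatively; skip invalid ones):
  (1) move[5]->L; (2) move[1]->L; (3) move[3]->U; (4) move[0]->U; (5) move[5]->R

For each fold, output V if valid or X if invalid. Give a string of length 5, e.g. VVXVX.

Answer: XXXVV

Derivation:
Initial: RRDRUU -> [(0, 0), (1, 0), (2, 0), (2, -1), (3, -1), (3, 0), (3, 1)]
Fold 1: move[5]->L => RRDRUL INVALID (collision), skipped
Fold 2: move[1]->L => RLDRUU INVALID (collision), skipped
Fold 3: move[3]->U => RRDUUU INVALID (collision), skipped
Fold 4: move[0]->U => URDRUU VALID
Fold 5: move[5]->R => URDRUR VALID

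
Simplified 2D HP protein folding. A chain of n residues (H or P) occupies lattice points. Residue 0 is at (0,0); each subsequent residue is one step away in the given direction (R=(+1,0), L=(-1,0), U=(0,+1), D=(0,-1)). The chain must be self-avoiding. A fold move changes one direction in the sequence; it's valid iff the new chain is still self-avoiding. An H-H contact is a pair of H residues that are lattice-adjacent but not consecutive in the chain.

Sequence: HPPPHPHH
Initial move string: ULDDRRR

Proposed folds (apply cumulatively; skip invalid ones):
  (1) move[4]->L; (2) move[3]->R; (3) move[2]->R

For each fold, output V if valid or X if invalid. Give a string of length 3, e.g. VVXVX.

Initial: ULDDRRR -> [(0, 0), (0, 1), (-1, 1), (-1, 0), (-1, -1), (0, -1), (1, -1), (2, -1)]
Fold 1: move[4]->L => ULDDLRR INVALID (collision), skipped
Fold 2: move[3]->R => ULDRRRR INVALID (collision), skipped
Fold 3: move[2]->R => ULRDRRR INVALID (collision), skipped

Answer: XXX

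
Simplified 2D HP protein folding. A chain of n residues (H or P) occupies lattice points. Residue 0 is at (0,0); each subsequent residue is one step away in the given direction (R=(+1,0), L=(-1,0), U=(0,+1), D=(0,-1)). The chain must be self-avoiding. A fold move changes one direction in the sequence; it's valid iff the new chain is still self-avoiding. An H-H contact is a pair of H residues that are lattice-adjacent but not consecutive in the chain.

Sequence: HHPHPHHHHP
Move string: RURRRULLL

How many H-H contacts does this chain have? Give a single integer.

Answer: 1

Derivation:
Positions: [(0, 0), (1, 0), (1, 1), (2, 1), (3, 1), (4, 1), (4, 2), (3, 2), (2, 2), (1, 2)]
H-H contact: residue 3 @(2,1) - residue 8 @(2, 2)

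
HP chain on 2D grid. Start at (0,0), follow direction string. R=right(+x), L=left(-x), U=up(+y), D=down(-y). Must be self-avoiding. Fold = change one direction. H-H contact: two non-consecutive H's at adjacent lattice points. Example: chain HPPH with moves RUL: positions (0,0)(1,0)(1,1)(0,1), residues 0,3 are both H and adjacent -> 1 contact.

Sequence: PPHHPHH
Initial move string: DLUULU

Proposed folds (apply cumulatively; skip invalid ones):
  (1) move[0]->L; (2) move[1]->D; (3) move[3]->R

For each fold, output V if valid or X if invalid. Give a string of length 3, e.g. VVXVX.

Answer: VXX

Derivation:
Initial: DLUULU -> [(0, 0), (0, -1), (-1, -1), (-1, 0), (-1, 1), (-2, 1), (-2, 2)]
Fold 1: move[0]->L => LLUULU VALID
Fold 2: move[1]->D => LDUULU INVALID (collision), skipped
Fold 3: move[3]->R => LLURLU INVALID (collision), skipped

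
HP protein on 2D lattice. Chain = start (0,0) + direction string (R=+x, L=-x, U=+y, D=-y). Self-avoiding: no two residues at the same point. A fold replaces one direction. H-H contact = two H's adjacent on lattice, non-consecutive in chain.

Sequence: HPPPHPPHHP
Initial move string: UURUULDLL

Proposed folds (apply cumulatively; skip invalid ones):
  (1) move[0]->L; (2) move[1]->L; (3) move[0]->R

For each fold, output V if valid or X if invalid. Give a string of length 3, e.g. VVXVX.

Answer: VXV

Derivation:
Initial: UURUULDLL -> [(0, 0), (0, 1), (0, 2), (1, 2), (1, 3), (1, 4), (0, 4), (0, 3), (-1, 3), (-2, 3)]
Fold 1: move[0]->L => LURUULDLL VALID
Fold 2: move[1]->L => LLRUULDLL INVALID (collision), skipped
Fold 3: move[0]->R => RURUULDLL VALID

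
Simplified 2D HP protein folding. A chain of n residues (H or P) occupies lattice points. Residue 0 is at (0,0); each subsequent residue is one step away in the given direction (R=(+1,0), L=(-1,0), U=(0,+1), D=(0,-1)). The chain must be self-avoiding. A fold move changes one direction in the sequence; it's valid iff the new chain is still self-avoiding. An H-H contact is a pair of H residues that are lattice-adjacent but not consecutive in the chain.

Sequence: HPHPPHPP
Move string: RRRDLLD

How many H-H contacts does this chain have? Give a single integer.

Positions: [(0, 0), (1, 0), (2, 0), (3, 0), (3, -1), (2, -1), (1, -1), (1, -2)]
H-H contact: residue 2 @(2,0) - residue 5 @(2, -1)

Answer: 1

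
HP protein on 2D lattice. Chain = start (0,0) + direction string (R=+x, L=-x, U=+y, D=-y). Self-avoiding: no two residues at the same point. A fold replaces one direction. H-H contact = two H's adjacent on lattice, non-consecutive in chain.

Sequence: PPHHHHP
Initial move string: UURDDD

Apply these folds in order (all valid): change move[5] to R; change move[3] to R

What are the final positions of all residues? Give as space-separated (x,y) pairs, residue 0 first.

Answer: (0,0) (0,1) (0,2) (1,2) (2,2) (2,1) (3,1)

Derivation:
Initial moves: UURDDD
Fold: move[5]->R => UURDDR (positions: [(0, 0), (0, 1), (0, 2), (1, 2), (1, 1), (1, 0), (2, 0)])
Fold: move[3]->R => UURRDR (positions: [(0, 0), (0, 1), (0, 2), (1, 2), (2, 2), (2, 1), (3, 1)])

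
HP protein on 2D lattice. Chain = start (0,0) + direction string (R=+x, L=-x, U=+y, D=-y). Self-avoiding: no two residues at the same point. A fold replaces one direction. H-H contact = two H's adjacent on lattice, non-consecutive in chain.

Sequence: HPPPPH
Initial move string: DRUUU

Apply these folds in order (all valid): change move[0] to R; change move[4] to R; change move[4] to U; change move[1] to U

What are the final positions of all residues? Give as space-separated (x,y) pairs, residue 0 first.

Initial moves: DRUUU
Fold: move[0]->R => RRUUU (positions: [(0, 0), (1, 0), (2, 0), (2, 1), (2, 2), (2, 3)])
Fold: move[4]->R => RRUUR (positions: [(0, 0), (1, 0), (2, 0), (2, 1), (2, 2), (3, 2)])
Fold: move[4]->U => RRUUU (positions: [(0, 0), (1, 0), (2, 0), (2, 1), (2, 2), (2, 3)])
Fold: move[1]->U => RUUUU (positions: [(0, 0), (1, 0), (1, 1), (1, 2), (1, 3), (1, 4)])

Answer: (0,0) (1,0) (1,1) (1,2) (1,3) (1,4)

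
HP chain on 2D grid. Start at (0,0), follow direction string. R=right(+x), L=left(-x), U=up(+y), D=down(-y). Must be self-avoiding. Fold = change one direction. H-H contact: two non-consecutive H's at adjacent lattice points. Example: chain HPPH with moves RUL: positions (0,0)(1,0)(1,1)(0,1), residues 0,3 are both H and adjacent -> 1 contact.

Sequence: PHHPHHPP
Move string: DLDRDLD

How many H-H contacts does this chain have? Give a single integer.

Answer: 1

Derivation:
Positions: [(0, 0), (0, -1), (-1, -1), (-1, -2), (0, -2), (0, -3), (-1, -3), (-1, -4)]
H-H contact: residue 1 @(0,-1) - residue 4 @(0, -2)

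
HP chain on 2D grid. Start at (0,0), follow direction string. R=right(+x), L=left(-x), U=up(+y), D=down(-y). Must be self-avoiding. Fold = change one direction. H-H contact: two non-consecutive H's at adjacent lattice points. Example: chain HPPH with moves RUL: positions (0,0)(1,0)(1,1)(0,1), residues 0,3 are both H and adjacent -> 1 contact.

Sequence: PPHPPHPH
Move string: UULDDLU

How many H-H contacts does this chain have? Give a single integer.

Answer: 0

Derivation:
Positions: [(0, 0), (0, 1), (0, 2), (-1, 2), (-1, 1), (-1, 0), (-2, 0), (-2, 1)]
No H-H contacts found.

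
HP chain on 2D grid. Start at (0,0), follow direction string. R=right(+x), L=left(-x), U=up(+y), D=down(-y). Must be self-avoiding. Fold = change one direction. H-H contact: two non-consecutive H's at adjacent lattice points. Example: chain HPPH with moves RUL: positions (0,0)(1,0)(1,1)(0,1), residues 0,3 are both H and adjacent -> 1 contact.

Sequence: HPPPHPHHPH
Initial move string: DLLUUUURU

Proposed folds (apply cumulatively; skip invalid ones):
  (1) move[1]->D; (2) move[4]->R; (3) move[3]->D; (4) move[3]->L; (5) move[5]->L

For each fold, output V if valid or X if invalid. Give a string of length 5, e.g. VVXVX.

Initial: DLLUUUURU -> [(0, 0), (0, -1), (-1, -1), (-2, -1), (-2, 0), (-2, 1), (-2, 2), (-2, 3), (-1, 3), (-1, 4)]
Fold 1: move[1]->D => DDLUUUURU VALID
Fold 2: move[4]->R => DDLURUURU INVALID (collision), skipped
Fold 3: move[3]->D => DDLDUUURU INVALID (collision), skipped
Fold 4: move[3]->L => DDLLUUURU VALID
Fold 5: move[5]->L => DDLLULURU VALID

Answer: VXXVV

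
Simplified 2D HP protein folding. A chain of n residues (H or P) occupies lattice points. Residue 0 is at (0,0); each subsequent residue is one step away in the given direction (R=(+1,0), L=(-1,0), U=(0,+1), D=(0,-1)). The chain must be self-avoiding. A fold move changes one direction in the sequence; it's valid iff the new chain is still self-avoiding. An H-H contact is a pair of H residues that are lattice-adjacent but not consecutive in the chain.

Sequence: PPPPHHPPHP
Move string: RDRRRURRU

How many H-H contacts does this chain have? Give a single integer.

Answer: 0

Derivation:
Positions: [(0, 0), (1, 0), (1, -1), (2, -1), (3, -1), (4, -1), (4, 0), (5, 0), (6, 0), (6, 1)]
No H-H contacts found.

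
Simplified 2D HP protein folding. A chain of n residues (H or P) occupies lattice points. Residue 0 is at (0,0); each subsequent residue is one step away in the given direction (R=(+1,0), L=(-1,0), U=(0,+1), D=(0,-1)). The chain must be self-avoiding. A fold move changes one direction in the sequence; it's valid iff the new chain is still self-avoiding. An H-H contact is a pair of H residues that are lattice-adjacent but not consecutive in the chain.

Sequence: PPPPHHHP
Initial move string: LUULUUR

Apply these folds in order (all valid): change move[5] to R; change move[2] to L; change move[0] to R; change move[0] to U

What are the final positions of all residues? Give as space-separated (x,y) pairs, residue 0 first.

Initial moves: LUULUUR
Fold: move[5]->R => LUULURR (positions: [(0, 0), (-1, 0), (-1, 1), (-1, 2), (-2, 2), (-2, 3), (-1, 3), (0, 3)])
Fold: move[2]->L => LULLURR (positions: [(0, 0), (-1, 0), (-1, 1), (-2, 1), (-3, 1), (-3, 2), (-2, 2), (-1, 2)])
Fold: move[0]->R => RULLURR (positions: [(0, 0), (1, 0), (1, 1), (0, 1), (-1, 1), (-1, 2), (0, 2), (1, 2)])
Fold: move[0]->U => UULLURR (positions: [(0, 0), (0, 1), (0, 2), (-1, 2), (-2, 2), (-2, 3), (-1, 3), (0, 3)])

Answer: (0,0) (0,1) (0,2) (-1,2) (-2,2) (-2,3) (-1,3) (0,3)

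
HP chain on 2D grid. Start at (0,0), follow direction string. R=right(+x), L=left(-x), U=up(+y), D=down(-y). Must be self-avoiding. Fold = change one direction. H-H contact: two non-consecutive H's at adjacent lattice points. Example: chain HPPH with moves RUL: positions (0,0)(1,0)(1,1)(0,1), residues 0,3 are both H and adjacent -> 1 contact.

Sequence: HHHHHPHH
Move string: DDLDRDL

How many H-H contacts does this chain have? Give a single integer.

Answer: 1

Derivation:
Positions: [(0, 0), (0, -1), (0, -2), (-1, -2), (-1, -3), (0, -3), (0, -4), (-1, -4)]
H-H contact: residue 4 @(-1,-3) - residue 7 @(-1, -4)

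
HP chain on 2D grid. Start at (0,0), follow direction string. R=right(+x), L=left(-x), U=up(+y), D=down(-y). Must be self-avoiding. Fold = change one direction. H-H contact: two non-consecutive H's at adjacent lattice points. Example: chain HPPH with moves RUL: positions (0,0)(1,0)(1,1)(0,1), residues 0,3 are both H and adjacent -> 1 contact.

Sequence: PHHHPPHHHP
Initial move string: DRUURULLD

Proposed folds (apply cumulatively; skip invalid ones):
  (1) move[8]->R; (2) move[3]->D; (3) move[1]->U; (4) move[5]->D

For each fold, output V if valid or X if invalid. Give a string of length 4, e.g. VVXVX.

Answer: XXXX

Derivation:
Initial: DRUURULLD -> [(0, 0), (0, -1), (1, -1), (1, 0), (1, 1), (2, 1), (2, 2), (1, 2), (0, 2), (0, 1)]
Fold 1: move[8]->R => DRUURULLR INVALID (collision), skipped
Fold 2: move[3]->D => DRUDRULLD INVALID (collision), skipped
Fold 3: move[1]->U => DUUURULLD INVALID (collision), skipped
Fold 4: move[5]->D => DRUURDLLD INVALID (collision), skipped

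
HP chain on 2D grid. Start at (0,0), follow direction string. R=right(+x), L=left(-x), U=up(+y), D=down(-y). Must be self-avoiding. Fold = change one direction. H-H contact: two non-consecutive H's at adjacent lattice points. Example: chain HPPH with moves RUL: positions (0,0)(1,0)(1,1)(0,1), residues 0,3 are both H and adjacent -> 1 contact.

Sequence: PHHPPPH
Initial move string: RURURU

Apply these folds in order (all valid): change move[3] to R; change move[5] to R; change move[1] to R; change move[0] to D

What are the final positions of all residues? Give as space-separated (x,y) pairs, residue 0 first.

Answer: (0,0) (0,-1) (1,-1) (2,-1) (3,-1) (4,-1) (5,-1)

Derivation:
Initial moves: RURURU
Fold: move[3]->R => RURRRU (positions: [(0, 0), (1, 0), (1, 1), (2, 1), (3, 1), (4, 1), (4, 2)])
Fold: move[5]->R => RURRRR (positions: [(0, 0), (1, 0), (1, 1), (2, 1), (3, 1), (4, 1), (5, 1)])
Fold: move[1]->R => RRRRRR (positions: [(0, 0), (1, 0), (2, 0), (3, 0), (4, 0), (5, 0), (6, 0)])
Fold: move[0]->D => DRRRRR (positions: [(0, 0), (0, -1), (1, -1), (2, -1), (3, -1), (4, -1), (5, -1)])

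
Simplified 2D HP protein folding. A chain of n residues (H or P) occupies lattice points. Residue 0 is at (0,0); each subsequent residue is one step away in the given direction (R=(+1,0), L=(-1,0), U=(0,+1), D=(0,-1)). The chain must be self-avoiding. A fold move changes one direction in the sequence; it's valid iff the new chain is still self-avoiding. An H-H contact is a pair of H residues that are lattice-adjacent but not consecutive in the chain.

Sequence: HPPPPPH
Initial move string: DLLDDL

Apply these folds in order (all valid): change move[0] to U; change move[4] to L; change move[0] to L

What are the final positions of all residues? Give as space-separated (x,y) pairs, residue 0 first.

Answer: (0,0) (-1,0) (-2,0) (-3,0) (-3,-1) (-4,-1) (-5,-1)

Derivation:
Initial moves: DLLDDL
Fold: move[0]->U => ULLDDL (positions: [(0, 0), (0, 1), (-1, 1), (-2, 1), (-2, 0), (-2, -1), (-3, -1)])
Fold: move[4]->L => ULLDLL (positions: [(0, 0), (0, 1), (-1, 1), (-2, 1), (-2, 0), (-3, 0), (-4, 0)])
Fold: move[0]->L => LLLDLL (positions: [(0, 0), (-1, 0), (-2, 0), (-3, 0), (-3, -1), (-4, -1), (-5, -1)])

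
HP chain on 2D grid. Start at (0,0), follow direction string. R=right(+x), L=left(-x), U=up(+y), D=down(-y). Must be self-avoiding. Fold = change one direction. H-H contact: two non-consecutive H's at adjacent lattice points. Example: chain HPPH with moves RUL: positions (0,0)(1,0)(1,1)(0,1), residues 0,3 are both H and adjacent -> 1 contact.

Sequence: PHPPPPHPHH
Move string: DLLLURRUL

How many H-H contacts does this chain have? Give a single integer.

Positions: [(0, 0), (0, -1), (-1, -1), (-2, -1), (-3, -1), (-3, 0), (-2, 0), (-1, 0), (-1, 1), (-2, 1)]
H-H contact: residue 6 @(-2,0) - residue 9 @(-2, 1)

Answer: 1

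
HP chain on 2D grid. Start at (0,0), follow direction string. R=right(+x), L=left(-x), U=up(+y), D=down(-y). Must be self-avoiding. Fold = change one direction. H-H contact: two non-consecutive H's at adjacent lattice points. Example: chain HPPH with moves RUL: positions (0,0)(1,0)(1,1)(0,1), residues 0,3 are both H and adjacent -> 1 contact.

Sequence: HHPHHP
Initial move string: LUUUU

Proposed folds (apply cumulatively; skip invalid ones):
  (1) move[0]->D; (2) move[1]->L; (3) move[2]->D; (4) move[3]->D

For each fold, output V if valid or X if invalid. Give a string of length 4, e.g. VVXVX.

Answer: XVXX

Derivation:
Initial: LUUUU -> [(0, 0), (-1, 0), (-1, 1), (-1, 2), (-1, 3), (-1, 4)]
Fold 1: move[0]->D => DUUUU INVALID (collision), skipped
Fold 2: move[1]->L => LLUUU VALID
Fold 3: move[2]->D => LLDUU INVALID (collision), skipped
Fold 4: move[3]->D => LLUDU INVALID (collision), skipped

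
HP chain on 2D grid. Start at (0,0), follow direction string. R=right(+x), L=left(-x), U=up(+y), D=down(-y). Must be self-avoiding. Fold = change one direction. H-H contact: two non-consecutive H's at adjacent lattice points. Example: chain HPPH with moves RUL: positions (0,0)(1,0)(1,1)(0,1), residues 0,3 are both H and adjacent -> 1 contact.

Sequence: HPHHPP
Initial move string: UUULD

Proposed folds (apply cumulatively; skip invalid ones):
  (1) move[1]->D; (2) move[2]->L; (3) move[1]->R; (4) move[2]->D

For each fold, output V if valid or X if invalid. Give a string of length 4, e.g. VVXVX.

Answer: XVXX

Derivation:
Initial: UUULD -> [(0, 0), (0, 1), (0, 2), (0, 3), (-1, 3), (-1, 2)]
Fold 1: move[1]->D => UDULD INVALID (collision), skipped
Fold 2: move[2]->L => UULLD VALID
Fold 3: move[1]->R => URLLD INVALID (collision), skipped
Fold 4: move[2]->D => UUDLD INVALID (collision), skipped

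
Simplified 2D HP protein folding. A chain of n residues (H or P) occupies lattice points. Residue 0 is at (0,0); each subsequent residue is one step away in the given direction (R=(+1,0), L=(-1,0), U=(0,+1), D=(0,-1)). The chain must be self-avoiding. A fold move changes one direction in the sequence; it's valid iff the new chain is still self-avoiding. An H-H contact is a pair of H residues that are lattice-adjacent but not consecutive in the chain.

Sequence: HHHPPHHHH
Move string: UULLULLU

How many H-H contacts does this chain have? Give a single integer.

Answer: 0

Derivation:
Positions: [(0, 0), (0, 1), (0, 2), (-1, 2), (-2, 2), (-2, 3), (-3, 3), (-4, 3), (-4, 4)]
No H-H contacts found.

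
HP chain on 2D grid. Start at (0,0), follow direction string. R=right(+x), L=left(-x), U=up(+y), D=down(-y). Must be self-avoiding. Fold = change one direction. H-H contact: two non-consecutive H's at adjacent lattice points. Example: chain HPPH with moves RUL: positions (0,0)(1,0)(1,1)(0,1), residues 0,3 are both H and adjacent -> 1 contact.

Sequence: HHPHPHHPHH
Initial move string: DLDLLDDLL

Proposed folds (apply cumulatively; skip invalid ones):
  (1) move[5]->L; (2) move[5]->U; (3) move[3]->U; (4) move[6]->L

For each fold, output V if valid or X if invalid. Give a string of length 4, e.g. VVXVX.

Initial: DLDLLDDLL -> [(0, 0), (0, -1), (-1, -1), (-1, -2), (-2, -2), (-3, -2), (-3, -3), (-3, -4), (-4, -4), (-5, -4)]
Fold 1: move[5]->L => DLDLLLDLL VALID
Fold 2: move[5]->U => DLDLLUDLL INVALID (collision), skipped
Fold 3: move[3]->U => DLDULLDLL INVALID (collision), skipped
Fold 4: move[6]->L => DLDLLLLLL VALID

Answer: VXXV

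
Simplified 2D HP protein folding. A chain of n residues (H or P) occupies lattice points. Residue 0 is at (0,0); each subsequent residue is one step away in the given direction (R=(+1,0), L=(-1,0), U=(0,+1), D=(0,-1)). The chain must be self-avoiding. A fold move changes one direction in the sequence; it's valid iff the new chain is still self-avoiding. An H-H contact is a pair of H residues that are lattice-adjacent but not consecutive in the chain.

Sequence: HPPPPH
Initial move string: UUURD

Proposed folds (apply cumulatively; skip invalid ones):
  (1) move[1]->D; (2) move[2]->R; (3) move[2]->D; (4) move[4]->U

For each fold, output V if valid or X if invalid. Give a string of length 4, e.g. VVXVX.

Answer: XVXV

Derivation:
Initial: UUURD -> [(0, 0), (0, 1), (0, 2), (0, 3), (1, 3), (1, 2)]
Fold 1: move[1]->D => UDURD INVALID (collision), skipped
Fold 2: move[2]->R => UURRD VALID
Fold 3: move[2]->D => UUDRD INVALID (collision), skipped
Fold 4: move[4]->U => UURRU VALID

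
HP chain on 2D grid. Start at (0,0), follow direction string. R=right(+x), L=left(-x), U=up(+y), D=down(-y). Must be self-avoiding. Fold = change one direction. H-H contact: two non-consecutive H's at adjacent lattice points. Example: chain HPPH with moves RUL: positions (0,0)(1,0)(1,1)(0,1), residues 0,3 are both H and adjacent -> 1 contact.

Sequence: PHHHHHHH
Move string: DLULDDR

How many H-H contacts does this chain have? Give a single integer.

Answer: 2

Derivation:
Positions: [(0, 0), (0, -1), (-1, -1), (-1, 0), (-2, 0), (-2, -1), (-2, -2), (-1, -2)]
H-H contact: residue 2 @(-1,-1) - residue 5 @(-2, -1)
H-H contact: residue 2 @(-1,-1) - residue 7 @(-1, -2)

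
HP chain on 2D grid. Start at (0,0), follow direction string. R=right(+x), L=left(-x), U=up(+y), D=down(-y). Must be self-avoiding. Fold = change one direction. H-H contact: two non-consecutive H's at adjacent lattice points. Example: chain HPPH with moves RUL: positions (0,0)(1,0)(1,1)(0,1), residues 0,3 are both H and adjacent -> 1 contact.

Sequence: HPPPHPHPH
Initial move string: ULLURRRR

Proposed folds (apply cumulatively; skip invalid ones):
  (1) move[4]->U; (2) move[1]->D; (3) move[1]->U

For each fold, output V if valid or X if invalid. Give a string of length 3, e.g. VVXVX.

Answer: VXV

Derivation:
Initial: ULLURRRR -> [(0, 0), (0, 1), (-1, 1), (-2, 1), (-2, 2), (-1, 2), (0, 2), (1, 2), (2, 2)]
Fold 1: move[4]->U => ULLUURRR VALID
Fold 2: move[1]->D => UDLUURRR INVALID (collision), skipped
Fold 3: move[1]->U => UULUURRR VALID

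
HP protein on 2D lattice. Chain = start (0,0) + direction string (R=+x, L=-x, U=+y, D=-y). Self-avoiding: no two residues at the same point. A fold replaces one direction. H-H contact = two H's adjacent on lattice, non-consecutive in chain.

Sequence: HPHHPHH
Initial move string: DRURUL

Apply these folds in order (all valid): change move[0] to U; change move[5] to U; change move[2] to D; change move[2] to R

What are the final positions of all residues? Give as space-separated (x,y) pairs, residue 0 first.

Initial moves: DRURUL
Fold: move[0]->U => URURUL (positions: [(0, 0), (0, 1), (1, 1), (1, 2), (2, 2), (2, 3), (1, 3)])
Fold: move[5]->U => URURUU (positions: [(0, 0), (0, 1), (1, 1), (1, 2), (2, 2), (2, 3), (2, 4)])
Fold: move[2]->D => URDRUU (positions: [(0, 0), (0, 1), (1, 1), (1, 0), (2, 0), (2, 1), (2, 2)])
Fold: move[2]->R => URRRUU (positions: [(0, 0), (0, 1), (1, 1), (2, 1), (3, 1), (3, 2), (3, 3)])

Answer: (0,0) (0,1) (1,1) (2,1) (3,1) (3,2) (3,3)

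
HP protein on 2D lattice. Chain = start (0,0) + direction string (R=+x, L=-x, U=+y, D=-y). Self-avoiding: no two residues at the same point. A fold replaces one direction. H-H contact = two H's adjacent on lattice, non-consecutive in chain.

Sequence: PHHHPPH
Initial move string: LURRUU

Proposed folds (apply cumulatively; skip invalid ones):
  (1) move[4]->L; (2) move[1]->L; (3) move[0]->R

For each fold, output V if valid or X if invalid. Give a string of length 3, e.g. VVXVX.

Initial: LURRUU -> [(0, 0), (-1, 0), (-1, 1), (0, 1), (1, 1), (1, 2), (1, 3)]
Fold 1: move[4]->L => LURRLU INVALID (collision), skipped
Fold 2: move[1]->L => LLRRUU INVALID (collision), skipped
Fold 3: move[0]->R => RURRUU VALID

Answer: XXV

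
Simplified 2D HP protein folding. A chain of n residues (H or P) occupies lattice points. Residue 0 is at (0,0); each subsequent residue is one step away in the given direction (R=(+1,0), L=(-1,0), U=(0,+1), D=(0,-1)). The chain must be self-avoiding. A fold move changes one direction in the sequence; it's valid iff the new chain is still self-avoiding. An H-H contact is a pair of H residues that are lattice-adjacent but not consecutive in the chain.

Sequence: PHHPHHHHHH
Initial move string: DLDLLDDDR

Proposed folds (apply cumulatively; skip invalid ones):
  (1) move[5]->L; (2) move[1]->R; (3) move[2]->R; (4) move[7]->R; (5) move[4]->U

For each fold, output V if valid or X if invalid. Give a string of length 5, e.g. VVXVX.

Initial: DLDLLDDDR -> [(0, 0), (0, -1), (-1, -1), (-1, -2), (-2, -2), (-3, -2), (-3, -3), (-3, -4), (-3, -5), (-2, -5)]
Fold 1: move[5]->L => DLDLLLDDR VALID
Fold 2: move[1]->R => DRDLLLDDR VALID
Fold 3: move[2]->R => DRRLLLDDR INVALID (collision), skipped
Fold 4: move[7]->R => DRDLLLDRR VALID
Fold 5: move[4]->U => DRDLULDRR INVALID (collision), skipped

Answer: VVXVX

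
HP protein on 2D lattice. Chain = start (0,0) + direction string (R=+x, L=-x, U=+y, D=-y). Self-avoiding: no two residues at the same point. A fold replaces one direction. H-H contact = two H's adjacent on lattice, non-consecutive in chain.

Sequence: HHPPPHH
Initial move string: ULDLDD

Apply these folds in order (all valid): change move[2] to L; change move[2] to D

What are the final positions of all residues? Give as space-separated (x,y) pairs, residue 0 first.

Answer: (0,0) (0,1) (-1,1) (-1,0) (-2,0) (-2,-1) (-2,-2)

Derivation:
Initial moves: ULDLDD
Fold: move[2]->L => ULLLDD (positions: [(0, 0), (0, 1), (-1, 1), (-2, 1), (-3, 1), (-3, 0), (-3, -1)])
Fold: move[2]->D => ULDLDD (positions: [(0, 0), (0, 1), (-1, 1), (-1, 0), (-2, 0), (-2, -1), (-2, -2)])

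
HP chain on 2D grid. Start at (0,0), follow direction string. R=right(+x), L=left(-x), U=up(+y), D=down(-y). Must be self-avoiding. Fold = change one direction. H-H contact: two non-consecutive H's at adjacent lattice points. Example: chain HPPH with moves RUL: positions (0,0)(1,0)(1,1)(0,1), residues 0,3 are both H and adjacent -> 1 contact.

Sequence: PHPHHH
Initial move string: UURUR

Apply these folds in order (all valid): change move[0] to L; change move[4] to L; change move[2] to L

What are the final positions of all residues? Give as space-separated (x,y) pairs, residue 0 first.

Initial moves: UURUR
Fold: move[0]->L => LURUR (positions: [(0, 0), (-1, 0), (-1, 1), (0, 1), (0, 2), (1, 2)])
Fold: move[4]->L => LURUL (positions: [(0, 0), (-1, 0), (-1, 1), (0, 1), (0, 2), (-1, 2)])
Fold: move[2]->L => LULUL (positions: [(0, 0), (-1, 0), (-1, 1), (-2, 1), (-2, 2), (-3, 2)])

Answer: (0,0) (-1,0) (-1,1) (-2,1) (-2,2) (-3,2)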